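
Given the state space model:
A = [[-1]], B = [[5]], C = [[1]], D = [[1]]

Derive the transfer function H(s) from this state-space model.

(sI - A)⁻¹ = 1/(s + 1). H(s) = 1×5/(s + 1) + 1 = (s + 6)/(s + 1).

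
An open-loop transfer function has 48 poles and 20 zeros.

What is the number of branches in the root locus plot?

Root locus has n branches where n = number of poles = 48.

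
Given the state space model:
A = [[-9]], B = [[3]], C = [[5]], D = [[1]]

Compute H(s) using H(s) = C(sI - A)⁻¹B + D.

(sI - A)⁻¹ = 1/(s + 9). H(s) = 5×3/(s + 9) + 1 = (s + 24)/(s + 9).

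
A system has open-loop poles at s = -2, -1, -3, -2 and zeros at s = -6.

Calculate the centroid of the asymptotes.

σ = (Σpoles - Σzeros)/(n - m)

σ = (Σpoles - Σzeros)/(n - m) = (-8 - (-6))/(4 - 1) = -2/3 = -0.67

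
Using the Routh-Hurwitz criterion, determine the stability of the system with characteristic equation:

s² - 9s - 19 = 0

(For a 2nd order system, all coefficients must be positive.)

Coefficients: 1, -9, -19. b=-9, c=-19 not positive, so system is unstable.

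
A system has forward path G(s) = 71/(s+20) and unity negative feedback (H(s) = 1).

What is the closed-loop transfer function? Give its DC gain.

T(s) = G/(1+GH) = [71/(s+20)] / [1 + 71/(s+20)] = 71/(s+20+71) = 71/(s+91). DC gain = 71/91 = 0.7802.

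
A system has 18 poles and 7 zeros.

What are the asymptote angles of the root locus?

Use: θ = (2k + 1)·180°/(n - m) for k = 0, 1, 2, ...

n - m = 18 - 7 = 11. Angles: θk = (2k + 1)·180°/11 = 16.36°, 49.09°, 81.82°, 114.55°, 147.27°, 180°, 212.73°, 245.45°, 278.18°, 310.91°, 343.64°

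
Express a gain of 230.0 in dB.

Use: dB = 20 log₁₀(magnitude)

dB = 20 log₁₀(230.0) = 47.2 dB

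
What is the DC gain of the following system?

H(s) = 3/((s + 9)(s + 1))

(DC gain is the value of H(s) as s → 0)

DC gain = H(0) = 3/(9 × 1) = 3/9 = 0.3333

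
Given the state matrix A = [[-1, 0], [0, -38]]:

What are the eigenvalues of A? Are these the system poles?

For diagonal matrix, eigenvalues are diagonal entries: λ₁ = -1, λ₂ = -38. Eigenvalues of A = system poles.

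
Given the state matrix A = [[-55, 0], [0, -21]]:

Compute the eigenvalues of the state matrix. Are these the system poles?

For diagonal matrix, eigenvalues are diagonal entries: λ₁ = -55, λ₂ = -21. Eigenvalues of A = system poles.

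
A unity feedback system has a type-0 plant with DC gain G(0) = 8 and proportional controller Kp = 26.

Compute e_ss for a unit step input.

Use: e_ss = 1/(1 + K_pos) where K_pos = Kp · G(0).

K_pos = Kp · G(0) = 26 × 8 = 208. e_ss = 1/(1 + 208) = 0.0048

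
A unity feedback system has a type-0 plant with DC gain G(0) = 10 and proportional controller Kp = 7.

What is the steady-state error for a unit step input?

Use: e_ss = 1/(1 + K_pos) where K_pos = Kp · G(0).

K_pos = Kp · G(0) = 7 × 10 = 70. e_ss = 1/(1 + 70) = 0.0141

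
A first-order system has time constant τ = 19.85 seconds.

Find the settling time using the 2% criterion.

For first-order system, 2% settling time ≈ 4τ = 4 × 19.85 = 79.4 s.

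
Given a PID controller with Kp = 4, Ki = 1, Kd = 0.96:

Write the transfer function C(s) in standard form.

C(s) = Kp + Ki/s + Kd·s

Substituting values: C(s) = 4 + 1/s + 0.96s = (0.96s² + 4s + 1)/s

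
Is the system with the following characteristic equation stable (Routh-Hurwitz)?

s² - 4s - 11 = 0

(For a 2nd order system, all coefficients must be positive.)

Coefficients: 1, -4, -11. b=-4, c=-11 not positive, so system is unstable.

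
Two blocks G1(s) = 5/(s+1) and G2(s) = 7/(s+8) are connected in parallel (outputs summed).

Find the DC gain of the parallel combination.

Parallel: G_eq = G1 + G2. DC gain = G1(0) + G2(0) = 5/1 + 7/8 = 5 + 0.875 = 5.875.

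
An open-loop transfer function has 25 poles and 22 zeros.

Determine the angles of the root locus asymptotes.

n - m = 25 - 22 = 3. Angles: θk = (2k + 1)·180°/3 = 60°, 180°, 300°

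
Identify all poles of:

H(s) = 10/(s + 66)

Pole is where denominator = 0: s + 66 = 0, so s = -66.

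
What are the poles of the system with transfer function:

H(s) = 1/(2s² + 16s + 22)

Discriminant = 16² - 4×2×22 = 256 - 176 = 80 > 0, so two distinct real poles. Using quadratic formula: s = (-16 ± √80)/(2×2) = (-16 ± √80)/4, with √80 ≈ 8.9443. s₁ ≈ -1.7639, s₂ ≈ -6.2361. Poles: s₁ = -1.7639, s₂ = -6.2361.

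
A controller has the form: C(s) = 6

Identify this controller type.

This is a Proportional (P) controller.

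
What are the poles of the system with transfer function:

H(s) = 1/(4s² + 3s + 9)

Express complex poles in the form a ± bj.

Discriminant = 3² - 4×4×9 = 9 - 144 = -135 < 0, so the poles are a complex conjugate pair s = (-3 ± j√135)/(2×4). Real part = -3/(2×4) = -3/8 = -0.375; imaginary part = ±√135/(2×4) ≈ 1.4524. Poles: s = -0.375 ± 1.4524j.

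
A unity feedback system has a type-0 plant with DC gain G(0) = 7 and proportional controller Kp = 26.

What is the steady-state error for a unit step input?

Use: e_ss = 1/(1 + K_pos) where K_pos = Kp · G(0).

K_pos = Kp · G(0) = 26 × 7 = 182. e_ss = 1/(1 + 182) = 0.0055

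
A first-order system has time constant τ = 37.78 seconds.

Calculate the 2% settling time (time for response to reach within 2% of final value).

For first-order system, 2% settling time ≈ 4τ = 4 × 37.78 = 151.12 s.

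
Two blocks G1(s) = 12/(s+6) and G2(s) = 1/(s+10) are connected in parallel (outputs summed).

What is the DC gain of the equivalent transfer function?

Parallel: G_eq = G1 + G2. DC gain = G1(0) + G2(0) = 12/6 + 1/10 = 2 + 0.1 = 2.1.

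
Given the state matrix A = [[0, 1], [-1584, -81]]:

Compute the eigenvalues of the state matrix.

det(A - λI) = λ² - (-81)λ + 1584 = (λ - (-33))(λ - (-48)). Eigenvalues: -33, -48.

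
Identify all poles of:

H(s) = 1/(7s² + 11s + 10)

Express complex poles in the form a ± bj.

Discriminant = 11² - 4×7×10 = 121 - 280 = -159 < 0, so the poles are a complex conjugate pair s = (-11 ± j√159)/(2×7). Real part = -11/(2×7) = -11/14 ≈ -0.7857; imaginary part = ±√159/(2×7) ≈ 0.9007. Poles: s = -0.7857 ± 0.9007j.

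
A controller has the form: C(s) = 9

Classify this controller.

This is a Proportional (P) controller.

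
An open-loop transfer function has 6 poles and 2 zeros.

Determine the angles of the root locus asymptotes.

n - m = 6 - 2 = 4. Angles: θk = (2k + 1)·180°/4 = 45°, 135°, 225°, 315°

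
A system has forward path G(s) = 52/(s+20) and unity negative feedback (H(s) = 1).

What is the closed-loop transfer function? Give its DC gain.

T(s) = G/(1+GH) = [52/(s+20)] / [1 + 52/(s+20)] = 52/(s+20+52) = 52/(s+72). DC gain = 52/72 = 0.7222.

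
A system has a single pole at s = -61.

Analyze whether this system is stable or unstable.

Pole at s = -61 is in the left half-plane. Stable.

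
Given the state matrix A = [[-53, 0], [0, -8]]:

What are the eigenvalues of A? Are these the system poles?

For diagonal matrix, eigenvalues are diagonal entries: λ₁ = -53, λ₂ = -8. Eigenvalues of A = system poles.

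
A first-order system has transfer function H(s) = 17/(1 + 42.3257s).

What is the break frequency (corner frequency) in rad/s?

Corner frequency = 1/τ = 1/42.3257 = 0.024 rad/s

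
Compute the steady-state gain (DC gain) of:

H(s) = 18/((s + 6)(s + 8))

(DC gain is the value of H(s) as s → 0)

DC gain = H(0) = 18/(6 × 8) = 18/48 = 0.375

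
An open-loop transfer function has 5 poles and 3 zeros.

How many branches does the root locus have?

Root locus has n branches where n = number of poles = 5.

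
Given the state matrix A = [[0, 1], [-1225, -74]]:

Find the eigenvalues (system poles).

det(A - λI) = λ² - (-74)λ + 1225 = (λ - (-25))(λ - (-49)). Eigenvalues: -25, -49.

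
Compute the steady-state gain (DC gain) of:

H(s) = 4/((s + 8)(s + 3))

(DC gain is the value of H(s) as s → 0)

DC gain = H(0) = 4/(8 × 3) = 4/24 = 0.1667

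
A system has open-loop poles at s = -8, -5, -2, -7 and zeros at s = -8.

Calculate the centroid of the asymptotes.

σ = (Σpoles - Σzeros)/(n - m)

σ = (Σpoles - Σzeros)/(n - m) = (-22 - (-8))/(4 - 1) = -14/3 = -4.67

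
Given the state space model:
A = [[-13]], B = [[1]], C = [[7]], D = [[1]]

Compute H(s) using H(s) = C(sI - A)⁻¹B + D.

(sI - A)⁻¹ = 1/(s + 13). H(s) = 7×1/(s + 13) + 1 = (s + 20)/(s + 13).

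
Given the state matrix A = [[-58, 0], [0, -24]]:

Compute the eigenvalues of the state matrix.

For diagonal matrix, eigenvalues are diagonal entries: λ₁ = -58, λ₂ = -24.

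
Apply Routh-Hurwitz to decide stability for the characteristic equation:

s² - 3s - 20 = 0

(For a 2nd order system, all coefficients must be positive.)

Coefficients: 1, -3, -20. b=-3, c=-20 not positive, so system is unstable.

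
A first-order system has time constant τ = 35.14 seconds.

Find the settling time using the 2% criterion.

For first-order system, 2% settling time ≈ 4τ = 4 × 35.14 = 140.56 s.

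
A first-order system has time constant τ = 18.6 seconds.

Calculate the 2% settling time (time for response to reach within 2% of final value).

For first-order system, 2% settling time ≈ 4τ = 4 × 18.6 = 74.4 s.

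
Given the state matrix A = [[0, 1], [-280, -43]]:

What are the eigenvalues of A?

det(A - λI) = λ² - (-43)λ + 280 = (λ - (-8))(λ - (-35)). Eigenvalues: -8, -35.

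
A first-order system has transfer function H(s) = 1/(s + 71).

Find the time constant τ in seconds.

For H(s) = 1/(s + 1/τ), the pole is at -1/τ = -71, so τ = 1/71 = 0.0141 s.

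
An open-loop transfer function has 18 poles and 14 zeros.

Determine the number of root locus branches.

Root locus has n branches where n = number of poles = 18.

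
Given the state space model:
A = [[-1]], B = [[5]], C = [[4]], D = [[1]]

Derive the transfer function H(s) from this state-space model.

(sI - A)⁻¹ = 1/(s + 1). H(s) = 4×5/(s + 1) + 1 = (s + 21)/(s + 1).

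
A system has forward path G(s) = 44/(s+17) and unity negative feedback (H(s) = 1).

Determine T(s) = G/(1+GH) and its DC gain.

T(s) = G/(1+GH) = [44/(s+17)] / [1 + 44/(s+17)] = 44/(s+17+44) = 44/(s+61). DC gain = 44/61 = 0.7213.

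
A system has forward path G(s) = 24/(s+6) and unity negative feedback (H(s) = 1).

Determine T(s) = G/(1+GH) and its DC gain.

T(s) = G/(1+GH) = [24/(s+6)] / [1 + 24/(s+6)] = 24/(s+6+24) = 24/(s+30). DC gain = 24/30 = 0.8.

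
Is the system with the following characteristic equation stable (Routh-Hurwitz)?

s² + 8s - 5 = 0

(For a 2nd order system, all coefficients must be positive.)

Coefficients: 1, 8, -5. c=-5 not positive, so system is unstable.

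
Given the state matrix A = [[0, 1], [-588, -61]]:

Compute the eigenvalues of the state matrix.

det(A - λI) = λ² - (-61)λ + 588 = (λ - (-49))(λ - (-12)). Eigenvalues: -49, -12.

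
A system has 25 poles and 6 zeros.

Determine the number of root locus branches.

Root locus has n branches where n = number of poles = 25.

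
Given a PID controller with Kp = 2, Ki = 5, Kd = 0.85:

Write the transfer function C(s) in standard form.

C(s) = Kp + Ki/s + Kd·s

Substituting values: C(s) = 2 + 5/s + 0.85s = (0.85s² + 2s + 5)/s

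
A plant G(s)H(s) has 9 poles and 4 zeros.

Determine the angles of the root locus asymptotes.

n - m = 9 - 4 = 5. Angles: θk = (2k + 1)·180°/5 = 36°, 108°, 180°, 252°, 324°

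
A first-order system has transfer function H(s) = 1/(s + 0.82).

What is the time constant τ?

For H(s) = 1/(s + 1/τ), the pole is at -1/τ = -0.82, so τ = 1/0.82 = 1.2195 s.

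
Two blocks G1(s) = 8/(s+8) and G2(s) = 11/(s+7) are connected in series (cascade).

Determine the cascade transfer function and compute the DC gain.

Series: multiply transfer functions. G_eq = 8/(s+8) × 11/(s+7) = 88/((s+8)(s+7)). DC gain = 88/(8×7) = 1.5714.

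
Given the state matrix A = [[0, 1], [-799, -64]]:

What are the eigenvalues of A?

det(A - λI) = λ² - (-64)λ + 799 = (λ - (-47))(λ - (-17)). Eigenvalues: -47, -17.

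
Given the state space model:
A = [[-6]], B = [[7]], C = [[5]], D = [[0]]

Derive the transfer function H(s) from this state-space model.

(sI - A)⁻¹ = 1/(s + 6). H(s) = 5 × 7/(s + 6) + 0 = 35/(s + 6).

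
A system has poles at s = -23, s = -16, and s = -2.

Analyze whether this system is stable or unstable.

All poles are in the left half-plane. System is stable.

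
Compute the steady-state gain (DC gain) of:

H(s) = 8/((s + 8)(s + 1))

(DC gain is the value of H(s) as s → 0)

DC gain = H(0) = 8/(8 × 1) = 8/8 = 1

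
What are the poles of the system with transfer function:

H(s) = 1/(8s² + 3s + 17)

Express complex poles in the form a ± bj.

Discriminant = 3² - 4×8×17 = 9 - 544 = -535 < 0, so the poles are a complex conjugate pair s = (-3 ± j√535)/(2×8). Real part = -3/(2×8) = -3/16 = -0.1875; imaginary part = ±√535/(2×8) ≈ 1.4456. Poles: s = -0.1875 ± 1.4456j.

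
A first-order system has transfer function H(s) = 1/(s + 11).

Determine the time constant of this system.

For H(s) = 1/(s + 1/τ), the pole is at -1/τ = -11, so τ = 1/11 = 0.0909 s.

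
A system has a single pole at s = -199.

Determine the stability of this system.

Pole at s = -199 is in the left half-plane. Stable.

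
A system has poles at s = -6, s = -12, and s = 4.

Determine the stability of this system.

Pole(s) at s = 4 are not in the left half-plane. System is unstable.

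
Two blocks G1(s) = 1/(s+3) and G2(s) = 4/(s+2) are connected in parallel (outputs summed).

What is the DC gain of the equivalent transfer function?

Parallel: G_eq = G1 + G2. DC gain = G1(0) + G2(0) = 1/3 + 4/2 = 0.3333 + 2 = 2.3333.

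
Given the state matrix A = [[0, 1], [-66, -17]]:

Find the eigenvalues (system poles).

det(A - λI) = λ² - (-17)λ + 66 = (λ - (-6))(λ - (-11)). Eigenvalues: -6, -11.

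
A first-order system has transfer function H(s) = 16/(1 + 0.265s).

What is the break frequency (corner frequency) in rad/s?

Corner frequency = 1/τ = 1/0.265 = 3.774 rad/s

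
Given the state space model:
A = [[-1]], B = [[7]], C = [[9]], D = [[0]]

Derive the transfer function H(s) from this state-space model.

(sI - A)⁻¹ = 1/(s + 1). H(s) = 9 × 7/(s + 1) + 0 = 63/(s + 1).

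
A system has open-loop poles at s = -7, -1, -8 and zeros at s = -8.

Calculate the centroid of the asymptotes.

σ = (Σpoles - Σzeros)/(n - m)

σ = (Σpoles - Σzeros)/(n - m) = (-16 - (-8))/(3 - 1) = -8/2 = -4.0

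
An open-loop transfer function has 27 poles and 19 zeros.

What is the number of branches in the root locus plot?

Root locus has n branches where n = number of poles = 27.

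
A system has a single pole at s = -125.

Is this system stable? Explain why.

Pole at s = -125 is in the left half-plane. Stable.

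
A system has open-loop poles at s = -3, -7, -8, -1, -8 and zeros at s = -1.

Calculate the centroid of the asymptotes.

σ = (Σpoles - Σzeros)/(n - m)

σ = (Σpoles - Σzeros)/(n - m) = (-27 - (-1))/(5 - 1) = -26/4 = -6.5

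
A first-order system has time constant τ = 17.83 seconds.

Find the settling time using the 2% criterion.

For first-order system, 2% settling time ≈ 4τ = 4 × 17.83 = 71.32 s.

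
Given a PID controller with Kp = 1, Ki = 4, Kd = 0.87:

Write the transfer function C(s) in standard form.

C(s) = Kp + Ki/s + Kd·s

Substituting values: C(s) = 1 + 4/s + 0.87s = (0.87s² + s + 4)/s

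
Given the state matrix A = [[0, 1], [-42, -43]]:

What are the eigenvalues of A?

det(A - λI) = λ² - (-43)λ + 42 = (λ - (-1))(λ - (-42)). Eigenvalues: -1, -42.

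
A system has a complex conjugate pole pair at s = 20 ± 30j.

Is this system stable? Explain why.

Real part of poles is 20 (> 0, right half-plane). Unstable.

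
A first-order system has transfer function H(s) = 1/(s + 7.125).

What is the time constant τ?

For H(s) = 1/(s + 1/τ), the pole is at -1/τ = -7.125, so τ = 1/7.125 = 0.1404 s.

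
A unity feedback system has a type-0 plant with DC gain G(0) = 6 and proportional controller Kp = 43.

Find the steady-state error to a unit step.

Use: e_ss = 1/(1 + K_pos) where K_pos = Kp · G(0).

K_pos = Kp · G(0) = 43 × 6 = 258. e_ss = 1/(1 + 258) = 0.0039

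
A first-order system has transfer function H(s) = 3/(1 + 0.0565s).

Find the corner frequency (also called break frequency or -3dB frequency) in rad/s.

Corner frequency = 1/τ = 1/0.0565 = 17.699 rad/s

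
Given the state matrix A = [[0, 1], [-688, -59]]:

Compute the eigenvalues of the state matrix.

det(A - λI) = λ² - (-59)λ + 688 = (λ - (-43))(λ - (-16)). Eigenvalues: -43, -16.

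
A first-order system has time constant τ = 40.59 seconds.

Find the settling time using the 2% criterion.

For first-order system, 2% settling time ≈ 4τ = 4 × 40.59 = 162.36 s.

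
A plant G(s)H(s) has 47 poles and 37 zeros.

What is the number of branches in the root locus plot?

Root locus has n branches where n = number of poles = 47.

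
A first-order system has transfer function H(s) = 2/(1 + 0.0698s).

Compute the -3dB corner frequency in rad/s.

Corner frequency = 1/τ = 1/0.0698 = 14.327 rad/s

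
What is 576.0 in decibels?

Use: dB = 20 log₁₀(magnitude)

dB = 20 log₁₀(576.0) = 55.2 dB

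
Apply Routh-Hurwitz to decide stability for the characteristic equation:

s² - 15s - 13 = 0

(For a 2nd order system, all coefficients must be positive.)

Coefficients: 1, -15, -13. b=-15, c=-13 not positive, so system is unstable.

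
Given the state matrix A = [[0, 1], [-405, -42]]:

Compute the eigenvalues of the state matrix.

det(A - λI) = λ² - (-42)λ + 405 = (λ - (-15))(λ - (-27)). Eigenvalues: -15, -27.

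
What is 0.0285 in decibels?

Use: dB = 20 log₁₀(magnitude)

dB = 20 log₁₀(0.0285) = -30.9 dB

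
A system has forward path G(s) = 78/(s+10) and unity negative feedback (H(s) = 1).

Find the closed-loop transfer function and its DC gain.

T(s) = G/(1+GH) = [78/(s+10)] / [1 + 78/(s+10)] = 78/(s+10+78) = 78/(s+88). DC gain = 78/88 = 0.8864.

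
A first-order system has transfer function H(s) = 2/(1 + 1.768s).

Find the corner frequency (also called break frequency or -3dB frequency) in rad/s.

Corner frequency = 1/τ = 1/1.768 = 0.566 rad/s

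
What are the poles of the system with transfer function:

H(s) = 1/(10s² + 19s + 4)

Discriminant = 19² - 4×10×4 = 361 - 160 = 201 > 0, so two distinct real poles. Using quadratic formula: s = (-19 ± √201)/(2×10) = (-19 ± √201)/20, with √201 ≈ 14.1774. s₁ ≈ -0.2411, s₂ ≈ -1.6589. Poles: s₁ = -0.2411, s₂ = -1.6589.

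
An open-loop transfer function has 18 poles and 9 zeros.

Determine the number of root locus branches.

Root locus has n branches where n = number of poles = 18.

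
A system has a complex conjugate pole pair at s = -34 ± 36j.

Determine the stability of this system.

Real part of poles is -34 (< 0, left half-plane). Stable.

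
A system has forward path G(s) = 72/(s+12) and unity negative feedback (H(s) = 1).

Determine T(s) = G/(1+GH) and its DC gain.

T(s) = G/(1+GH) = [72/(s+12)] / [1 + 72/(s+12)] = 72/(s+12+72) = 72/(s+84). DC gain = 72/84 = 0.8571.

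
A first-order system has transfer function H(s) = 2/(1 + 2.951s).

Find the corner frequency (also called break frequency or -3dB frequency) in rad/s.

Corner frequency = 1/τ = 1/2.951 = 0.339 rad/s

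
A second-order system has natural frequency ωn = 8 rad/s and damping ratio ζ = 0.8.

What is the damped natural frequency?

ωd = ωn√(1 - ζ²) = 8√(1 - 0.8²) = 4.8 rad/s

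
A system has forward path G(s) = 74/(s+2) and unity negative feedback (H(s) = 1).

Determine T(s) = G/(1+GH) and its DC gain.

T(s) = G/(1+GH) = [74/(s+2)] / [1 + 74/(s+2)] = 74/(s+2+74) = 74/(s+76). DC gain = 74/76 = 0.9737.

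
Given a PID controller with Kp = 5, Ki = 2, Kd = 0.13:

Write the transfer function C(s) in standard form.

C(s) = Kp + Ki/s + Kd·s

Substituting values: C(s) = 5 + 2/s + 0.13s = (0.13s² + 5s + 2)/s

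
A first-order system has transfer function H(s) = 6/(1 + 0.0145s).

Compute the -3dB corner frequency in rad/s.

Corner frequency = 1/τ = 1/0.0145 = 68.966 rad/s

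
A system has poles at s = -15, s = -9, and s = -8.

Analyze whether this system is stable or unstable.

All poles are in the left half-plane. System is stable.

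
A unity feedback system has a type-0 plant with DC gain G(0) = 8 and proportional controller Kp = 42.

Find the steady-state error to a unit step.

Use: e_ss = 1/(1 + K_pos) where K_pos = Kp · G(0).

K_pos = Kp · G(0) = 42 × 8 = 336. e_ss = 1/(1 + 336) = 0.0030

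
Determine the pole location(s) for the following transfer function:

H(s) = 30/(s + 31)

Pole is where denominator = 0: s + 31 = 0, so s = -31.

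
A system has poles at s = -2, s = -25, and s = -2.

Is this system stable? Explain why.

All poles are in the left half-plane. System is stable.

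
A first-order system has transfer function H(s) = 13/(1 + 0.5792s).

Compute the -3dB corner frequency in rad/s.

Corner frequency = 1/τ = 1/0.5792 = 1.727 rad/s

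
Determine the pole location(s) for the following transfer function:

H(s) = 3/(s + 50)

Pole is where denominator = 0: s + 50 = 0, so s = -50.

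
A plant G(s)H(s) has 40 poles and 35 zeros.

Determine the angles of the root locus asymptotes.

n - m = 40 - 35 = 5. Angles: θk = (2k + 1)·180°/5 = 36°, 108°, 180°, 252°, 324°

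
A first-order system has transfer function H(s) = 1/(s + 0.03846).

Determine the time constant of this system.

For H(s) = 1/(s + 1/τ), the pole is at -1/τ = -0.03846, so τ = 1/0.03846 = 26 s.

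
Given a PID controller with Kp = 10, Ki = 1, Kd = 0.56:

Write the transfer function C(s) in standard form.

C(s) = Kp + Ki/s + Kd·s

Substituting values: C(s) = 10 + 1/s + 0.56s = (0.56s² + 10s + 1)/s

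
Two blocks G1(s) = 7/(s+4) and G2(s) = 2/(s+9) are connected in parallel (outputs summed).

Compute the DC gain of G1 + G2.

Parallel: G_eq = G1 + G2. DC gain = G1(0) + G2(0) = 7/4 + 2/9 = 1.75 + 0.2222 = 1.9722.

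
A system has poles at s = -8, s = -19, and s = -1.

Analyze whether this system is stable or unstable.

All poles are in the left half-plane. System is stable.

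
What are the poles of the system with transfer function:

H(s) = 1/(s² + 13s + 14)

Discriminant = 13² - 4×1×14 = 169 - 56 = 113 > 0, so two distinct real poles. Using quadratic formula: s = (-13 ± √113)/(2×1) = (-13 ± √113)/2, with √113 ≈ 10.6301. s₁ ≈ -1.1849, s₂ ≈ -11.8151. Poles: s₁ = -1.1849, s₂ = -11.8151.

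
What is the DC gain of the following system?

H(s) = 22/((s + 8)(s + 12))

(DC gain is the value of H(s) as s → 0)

DC gain = H(0) = 22/(8 × 12) = 22/96 = 0.2292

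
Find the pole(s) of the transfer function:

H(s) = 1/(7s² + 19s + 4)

Discriminant = 19² - 4×7×4 = 361 - 112 = 249 > 0, so two distinct real poles. Using quadratic formula: s = (-19 ± √249)/(2×7) = (-19 ± √249)/14, with √249 ≈ 15.7797. s₁ ≈ -0.2300, s₂ ≈ -2.4843. Poles: s₁ = -0.2300, s₂ = -2.4843.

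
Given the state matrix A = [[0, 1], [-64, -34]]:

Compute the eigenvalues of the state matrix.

det(A - λI) = λ² - (-34)λ + 64 = (λ - (-2))(λ - (-32)). Eigenvalues: -2, -32.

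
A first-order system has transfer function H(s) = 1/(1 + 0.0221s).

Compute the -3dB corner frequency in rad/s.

Corner frequency = 1/τ = 1/0.0221 = 45.249 rad/s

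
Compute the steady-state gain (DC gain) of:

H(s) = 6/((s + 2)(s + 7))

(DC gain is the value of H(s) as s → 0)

DC gain = H(0) = 6/(2 × 7) = 6/14 = 0.4286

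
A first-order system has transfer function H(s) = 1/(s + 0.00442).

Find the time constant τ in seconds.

For H(s) = 1/(s + 1/τ), the pole is at -1/τ = -0.00442, so τ = 1/0.00442 = 226.2 s.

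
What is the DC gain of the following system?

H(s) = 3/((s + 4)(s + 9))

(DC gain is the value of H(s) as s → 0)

DC gain = H(0) = 3/(4 × 9) = 3/36 = 0.0833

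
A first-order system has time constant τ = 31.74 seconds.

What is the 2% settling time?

For first-order system, 2% settling time ≈ 4τ = 4 × 31.74 = 126.96 s.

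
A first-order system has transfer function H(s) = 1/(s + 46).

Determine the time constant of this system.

For H(s) = 1/(s + 1/τ), the pole is at -1/τ = -46, so τ = 1/46 = 0.0217 s.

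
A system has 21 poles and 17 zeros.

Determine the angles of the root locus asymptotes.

n - m = 21 - 17 = 4. Angles: θk = (2k + 1)·180°/4 = 45°, 135°, 225°, 315°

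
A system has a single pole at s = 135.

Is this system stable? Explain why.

Pole at s = 135 is in the right half-plane. Unstable.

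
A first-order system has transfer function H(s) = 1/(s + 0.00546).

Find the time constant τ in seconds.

For H(s) = 1/(s + 1/τ), the pole is at -1/τ = -0.00546, so τ = 1/0.00546 = 183.2 s.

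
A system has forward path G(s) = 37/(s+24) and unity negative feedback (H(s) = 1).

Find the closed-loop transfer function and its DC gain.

T(s) = G/(1+GH) = [37/(s+24)] / [1 + 37/(s+24)] = 37/(s+24+37) = 37/(s+61). DC gain = 37/61 = 0.6066.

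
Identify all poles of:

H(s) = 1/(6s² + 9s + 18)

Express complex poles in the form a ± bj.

Discriminant = 9² - 4×6×18 = 81 - 432 = -351 < 0, so the poles are a complex conjugate pair s = (-9 ± j√351)/(2×6). Real part = -9/(2×6) = -9/12 = -0.75; imaginary part = ±√351/(2×6) ≈ 1.5612. Poles: s = -0.75 ± 1.5612j.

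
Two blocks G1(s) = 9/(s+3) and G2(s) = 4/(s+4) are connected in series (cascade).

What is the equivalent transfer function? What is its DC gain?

Series: multiply transfer functions. G_eq = 9/(s+3) × 4/(s+4) = 36/((s+3)(s+4)). DC gain = 36/(3×4) = 3.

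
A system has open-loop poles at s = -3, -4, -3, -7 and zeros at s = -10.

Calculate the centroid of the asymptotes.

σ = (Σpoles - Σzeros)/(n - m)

σ = (Σpoles - Σzeros)/(n - m) = (-17 - (-10))/(4 - 1) = -7/3 = -2.33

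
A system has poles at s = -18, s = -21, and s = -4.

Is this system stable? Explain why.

All poles are in the left half-plane. System is stable.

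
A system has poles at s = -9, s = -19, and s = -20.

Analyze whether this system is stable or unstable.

All poles are in the left half-plane. System is stable.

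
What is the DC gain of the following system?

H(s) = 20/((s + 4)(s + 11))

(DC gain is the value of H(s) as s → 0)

DC gain = H(0) = 20/(4 × 11) = 20/44 = 0.4545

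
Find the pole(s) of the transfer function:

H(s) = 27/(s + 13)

Pole is where denominator = 0: s + 13 = 0, so s = -13.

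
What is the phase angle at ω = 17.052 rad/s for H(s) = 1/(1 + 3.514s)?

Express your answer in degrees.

Phase = -arctan(ωτ) = -arctan(17.052 × 3.514) = -89.0°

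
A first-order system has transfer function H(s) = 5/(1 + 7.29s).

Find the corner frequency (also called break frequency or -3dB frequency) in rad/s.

Corner frequency = 1/τ = 1/7.29 = 0.137 rad/s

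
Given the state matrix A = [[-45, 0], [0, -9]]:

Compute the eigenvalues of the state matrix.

For diagonal matrix, eigenvalues are diagonal entries: λ₁ = -45, λ₂ = -9.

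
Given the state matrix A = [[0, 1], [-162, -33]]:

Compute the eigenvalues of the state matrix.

det(A - λI) = λ² - (-33)λ + 162 = (λ - (-6))(λ - (-27)). Eigenvalues: -6, -27.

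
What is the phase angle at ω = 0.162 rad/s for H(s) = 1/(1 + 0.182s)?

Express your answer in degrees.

Phase = -arctan(ωτ) = -arctan(0.162 × 0.182) = -1.7°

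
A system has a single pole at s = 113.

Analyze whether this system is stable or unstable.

Pole at s = 113 is in the right half-plane. Unstable.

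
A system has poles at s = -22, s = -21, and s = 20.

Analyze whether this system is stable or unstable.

Pole(s) at s = 20 are not in the left half-plane. System is unstable.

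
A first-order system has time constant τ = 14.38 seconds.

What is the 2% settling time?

For first-order system, 2% settling time ≈ 4τ = 4 × 14.38 = 57.52 s.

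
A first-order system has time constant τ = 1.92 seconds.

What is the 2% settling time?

For first-order system, 2% settling time ≈ 4τ = 4 × 1.92 = 7.68 s.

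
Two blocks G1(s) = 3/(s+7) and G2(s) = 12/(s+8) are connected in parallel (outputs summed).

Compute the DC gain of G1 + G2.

Parallel: G_eq = G1 + G2. DC gain = G1(0) + G2(0) = 3/7 + 12/8 = 0.4286 + 1.5 = 1.9286.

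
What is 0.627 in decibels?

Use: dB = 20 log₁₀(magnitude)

dB = 20 log₁₀(0.627) = -4.1 dB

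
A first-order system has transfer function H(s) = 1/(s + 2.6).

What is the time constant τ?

For H(s) = 1/(s + 1/τ), the pole is at -1/τ = -2.6, so τ = 1/2.6 = 0.3846 s.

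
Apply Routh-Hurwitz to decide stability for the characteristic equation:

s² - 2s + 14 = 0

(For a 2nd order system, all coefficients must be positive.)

Coefficients: 1, -2, 14. b=-2 not positive, so system is unstable.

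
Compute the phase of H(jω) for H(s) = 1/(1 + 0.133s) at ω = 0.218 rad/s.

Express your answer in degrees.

Phase = -arctan(ωτ) = -arctan(0.218 × 0.133) = -1.7°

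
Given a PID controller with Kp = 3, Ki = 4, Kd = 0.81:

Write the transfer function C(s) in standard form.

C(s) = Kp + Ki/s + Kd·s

Substituting values: C(s) = 3 + 4/s + 0.81s = (0.81s² + 3s + 4)/s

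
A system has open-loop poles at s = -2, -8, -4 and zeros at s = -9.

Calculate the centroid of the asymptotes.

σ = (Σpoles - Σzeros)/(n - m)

σ = (Σpoles - Σzeros)/(n - m) = (-14 - (-9))/(3 - 1) = -5/2 = -2.5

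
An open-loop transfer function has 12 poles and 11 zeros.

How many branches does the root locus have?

Root locus has n branches where n = number of poles = 12.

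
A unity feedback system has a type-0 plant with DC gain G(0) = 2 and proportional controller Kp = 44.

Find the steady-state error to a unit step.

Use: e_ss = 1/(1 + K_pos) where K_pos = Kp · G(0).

K_pos = Kp · G(0) = 44 × 2 = 88. e_ss = 1/(1 + 88) = 0.0112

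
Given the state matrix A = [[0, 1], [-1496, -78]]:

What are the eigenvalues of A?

det(A - λI) = λ² - (-78)λ + 1496 = (λ - (-34))(λ - (-44)). Eigenvalues: -34, -44.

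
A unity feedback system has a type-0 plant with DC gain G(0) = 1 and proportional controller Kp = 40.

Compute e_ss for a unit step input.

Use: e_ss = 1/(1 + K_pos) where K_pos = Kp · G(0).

K_pos = Kp · G(0) = 40 × 1 = 40. e_ss = 1/(1 + 40) = 0.0244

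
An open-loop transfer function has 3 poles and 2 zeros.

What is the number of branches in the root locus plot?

Root locus has n branches where n = number of poles = 3.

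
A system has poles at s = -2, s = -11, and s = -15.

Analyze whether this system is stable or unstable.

All poles are in the left half-plane. System is stable.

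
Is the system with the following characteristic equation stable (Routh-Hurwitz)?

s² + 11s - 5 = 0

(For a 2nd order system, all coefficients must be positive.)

Coefficients: 1, 11, -5. c=-5 not positive, so system is unstable.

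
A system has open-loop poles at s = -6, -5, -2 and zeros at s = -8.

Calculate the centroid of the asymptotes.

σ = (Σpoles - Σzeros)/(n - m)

σ = (Σpoles - Σzeros)/(n - m) = (-13 - (-8))/(3 - 1) = -5/2 = -2.5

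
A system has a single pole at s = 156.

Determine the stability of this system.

Pole at s = 156 is in the right half-plane. Unstable.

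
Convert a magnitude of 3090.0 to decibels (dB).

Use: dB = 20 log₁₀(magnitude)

dB = 20 log₁₀(3090.0) = 69.8 dB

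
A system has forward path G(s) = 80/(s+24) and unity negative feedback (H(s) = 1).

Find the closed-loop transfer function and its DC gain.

T(s) = G/(1+GH) = [80/(s+24)] / [1 + 80/(s+24)] = 80/(s+24+80) = 80/(s+104). DC gain = 80/104 = 0.7692.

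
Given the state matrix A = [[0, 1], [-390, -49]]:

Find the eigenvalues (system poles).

det(A - λI) = λ² - (-49)λ + 390 = (λ - (-39))(λ - (-10)). Eigenvalues: -39, -10.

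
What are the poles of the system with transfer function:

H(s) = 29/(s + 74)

Pole is where denominator = 0: s + 74 = 0, so s = -74.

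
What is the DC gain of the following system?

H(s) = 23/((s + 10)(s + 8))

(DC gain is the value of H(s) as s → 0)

DC gain = H(0) = 23/(10 × 8) = 23/80 = 0.2875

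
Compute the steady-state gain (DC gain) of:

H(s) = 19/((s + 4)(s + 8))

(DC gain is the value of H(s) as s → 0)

DC gain = H(0) = 19/(4 × 8) = 19/32 = 0.59375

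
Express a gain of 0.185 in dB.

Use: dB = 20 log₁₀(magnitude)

dB = 20 log₁₀(0.185) = -14.7 dB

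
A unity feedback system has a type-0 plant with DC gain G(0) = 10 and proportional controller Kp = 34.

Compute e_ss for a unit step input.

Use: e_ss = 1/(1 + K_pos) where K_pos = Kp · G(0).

K_pos = Kp · G(0) = 34 × 10 = 340. e_ss = 1/(1 + 340) = 0.0029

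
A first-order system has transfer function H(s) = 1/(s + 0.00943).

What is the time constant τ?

For H(s) = 1/(s + 1/τ), the pole is at -1/τ = -0.00943, so τ = 1/0.00943 = 106 s.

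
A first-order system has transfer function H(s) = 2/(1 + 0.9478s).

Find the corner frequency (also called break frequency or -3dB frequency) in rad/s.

Corner frequency = 1/τ = 1/0.9478 = 1.055 rad/s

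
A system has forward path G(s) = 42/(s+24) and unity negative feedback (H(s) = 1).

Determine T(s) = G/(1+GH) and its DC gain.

T(s) = G/(1+GH) = [42/(s+24)] / [1 + 42/(s+24)] = 42/(s+24+42) = 42/(s+66). DC gain = 42/66 = 0.6364.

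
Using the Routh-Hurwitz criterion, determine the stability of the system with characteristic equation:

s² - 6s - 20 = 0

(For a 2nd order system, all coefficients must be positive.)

Coefficients: 1, -6, -20. b=-6, c=-20 not positive, so system is unstable.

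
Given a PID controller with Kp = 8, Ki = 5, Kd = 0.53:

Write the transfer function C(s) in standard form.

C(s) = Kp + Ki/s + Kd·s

Substituting values: C(s) = 8 + 5/s + 0.53s = (0.53s² + 8s + 5)/s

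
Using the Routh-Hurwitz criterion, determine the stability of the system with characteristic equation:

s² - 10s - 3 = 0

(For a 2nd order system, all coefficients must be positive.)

Coefficients: 1, -10, -3. b=-10, c=-3 not positive, so system is unstable.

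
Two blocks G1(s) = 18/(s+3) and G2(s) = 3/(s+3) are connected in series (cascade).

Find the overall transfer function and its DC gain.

Series: multiply transfer functions. G_eq = 18/(s+3) × 3/(s+3) = 54/((s+3)(s+3)). DC gain = 54/(3×3) = 6.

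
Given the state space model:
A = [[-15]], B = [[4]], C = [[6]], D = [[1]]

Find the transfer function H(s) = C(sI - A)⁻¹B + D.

(sI - A)⁻¹ = 1/(s + 15). H(s) = 6×4/(s + 15) + 1 = (s + 39)/(s + 15).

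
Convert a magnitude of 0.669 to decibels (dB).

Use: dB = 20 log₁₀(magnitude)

dB = 20 log₁₀(0.669) = -3.5 dB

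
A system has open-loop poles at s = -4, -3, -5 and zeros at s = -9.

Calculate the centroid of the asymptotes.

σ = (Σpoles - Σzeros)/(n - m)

σ = (Σpoles - Σzeros)/(n - m) = (-12 - (-9))/(3 - 1) = -3/2 = -1.5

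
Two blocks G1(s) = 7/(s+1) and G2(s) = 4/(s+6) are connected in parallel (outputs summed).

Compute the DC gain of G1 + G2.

Parallel: G_eq = G1 + G2. DC gain = G1(0) + G2(0) = 7/1 + 4/6 = 7 + 0.6667 = 7.6667.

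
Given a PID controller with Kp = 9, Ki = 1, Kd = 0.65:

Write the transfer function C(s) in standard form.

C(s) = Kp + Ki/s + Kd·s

Substituting values: C(s) = 9 + 1/s + 0.65s = (0.65s² + 9s + 1)/s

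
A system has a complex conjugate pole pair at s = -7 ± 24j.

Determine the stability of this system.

Real part of poles is -7 (< 0, left half-plane). Stable.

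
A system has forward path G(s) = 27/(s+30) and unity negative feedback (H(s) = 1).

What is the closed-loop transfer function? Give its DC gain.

T(s) = G/(1+GH) = [27/(s+30)] / [1 + 27/(s+30)] = 27/(s+30+27) = 27/(s+57). DC gain = 27/57 = 0.4737.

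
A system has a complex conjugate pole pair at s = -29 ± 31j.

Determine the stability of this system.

Real part of poles is -29 (< 0, left half-plane). Stable.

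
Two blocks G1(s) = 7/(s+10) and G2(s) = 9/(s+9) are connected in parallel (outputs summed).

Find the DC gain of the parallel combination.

Parallel: G_eq = G1 + G2. DC gain = G1(0) + G2(0) = 7/10 + 9/9 = 0.7 + 1 = 1.7.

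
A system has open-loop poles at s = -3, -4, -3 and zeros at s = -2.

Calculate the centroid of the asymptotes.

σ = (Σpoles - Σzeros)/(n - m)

σ = (Σpoles - Σzeros)/(n - m) = (-10 - (-2))/(3 - 1) = -8/2 = -4.0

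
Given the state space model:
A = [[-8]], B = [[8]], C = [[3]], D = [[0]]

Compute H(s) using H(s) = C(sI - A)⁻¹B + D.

(sI - A)⁻¹ = 1/(s + 8). H(s) = 3 × 8/(s + 8) + 0 = 24/(s + 8).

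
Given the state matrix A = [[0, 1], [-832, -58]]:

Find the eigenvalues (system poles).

det(A - λI) = λ² - (-58)λ + 832 = (λ - (-26))(λ - (-32)). Eigenvalues: -26, -32.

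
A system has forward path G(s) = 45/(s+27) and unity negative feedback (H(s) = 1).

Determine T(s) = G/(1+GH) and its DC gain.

T(s) = G/(1+GH) = [45/(s+27)] / [1 + 45/(s+27)] = 45/(s+27+45) = 45/(s+72). DC gain = 45/72 = 0.625.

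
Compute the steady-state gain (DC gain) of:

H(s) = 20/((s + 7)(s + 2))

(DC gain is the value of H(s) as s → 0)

DC gain = H(0) = 20/(7 × 2) = 20/14 = 1.4286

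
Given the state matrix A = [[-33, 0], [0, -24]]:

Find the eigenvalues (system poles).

For diagonal matrix, eigenvalues are diagonal entries: λ₁ = -33, λ₂ = -24.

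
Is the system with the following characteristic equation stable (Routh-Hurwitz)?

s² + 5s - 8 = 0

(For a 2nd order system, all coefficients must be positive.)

Coefficients: 1, 5, -8. c=-8 not positive, so system is unstable.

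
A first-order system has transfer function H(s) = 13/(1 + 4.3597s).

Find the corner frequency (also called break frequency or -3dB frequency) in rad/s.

Corner frequency = 1/τ = 1/4.3597 = 0.229 rad/s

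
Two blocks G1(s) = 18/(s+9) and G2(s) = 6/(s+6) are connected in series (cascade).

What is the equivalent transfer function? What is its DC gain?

Series: multiply transfer functions. G_eq = 18/(s+9) × 6/(s+6) = 108/((s+9)(s+6)). DC gain = 108/(9×6) = 2.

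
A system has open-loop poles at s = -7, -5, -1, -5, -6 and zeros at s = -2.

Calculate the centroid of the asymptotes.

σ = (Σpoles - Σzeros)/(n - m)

σ = (Σpoles - Σzeros)/(n - m) = (-24 - (-2))/(5 - 1) = -22/4 = -5.5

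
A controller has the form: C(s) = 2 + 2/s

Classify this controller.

This is a Proportional-Integral (PI) controller.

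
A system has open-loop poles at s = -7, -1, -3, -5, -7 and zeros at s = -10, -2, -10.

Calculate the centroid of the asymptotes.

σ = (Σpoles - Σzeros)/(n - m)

σ = (Σpoles - Σzeros)/(n - m) = (-23 - (-22))/(5 - 3) = -1/2 = -0.5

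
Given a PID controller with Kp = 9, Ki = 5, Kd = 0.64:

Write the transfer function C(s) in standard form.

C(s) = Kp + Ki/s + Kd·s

Substituting values: C(s) = 9 + 5/s + 0.64s = (0.64s² + 9s + 5)/s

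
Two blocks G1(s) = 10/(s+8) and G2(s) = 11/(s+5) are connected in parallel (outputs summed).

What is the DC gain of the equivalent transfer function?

Parallel: G_eq = G1 + G2. DC gain = G1(0) + G2(0) = 10/8 + 11/5 = 1.25 + 2.2 = 3.45.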